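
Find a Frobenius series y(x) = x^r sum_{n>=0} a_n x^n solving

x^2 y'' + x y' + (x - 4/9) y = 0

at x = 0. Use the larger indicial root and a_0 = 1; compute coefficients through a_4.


Write in Frobenius form y'' + (p(x)/x) y' + (q(x)/x^2) y = 0:
  p(x) = 1,  q(x) = x - 4/9.
Indicial equation: r(r-1) + (1) r + (-4/9) = 0 -> roots r_1 = 2/3, r_2 = -2/3.
Take r = r_1 = 2/3. Let y(x) = x^r sum_{n>=0} a_n x^n with a_0 = 1.
Substitute y = x^r sum a_n x^n and match x^{r+n}. The recurrence is
  D(n) a_n + 1 a_{n-1} = 0,  where D(n) = (r+n)(r+n-1) + (1)(r+n) + (-4/9).
  a_n = -1 / D(n) * a_{n-1}.
Since the indicial polynomial factors as (r - r_1)(r - r_2), D(n) = (r_1 + n - r_1)(r_1 + n - r_2) = n(n + 4/3).
Evaluating step by step (a_0 = 1):
  n = 1: D(1) = 1(1 + 4/3) = 7/3; numerator = -1(1) = -1; a_1 = (-1)/(7/3) = -3/7
  n = 2: D(2) = 2(2 + 4/3) = 20/3; numerator = -1(-3/7) = 3/7; a_2 = (3/7)/(20/3) = 9/140
  n = 3: D(3) = 3(3 + 4/3) = 13; numerator = -1(9/140) = -9/140; a_3 = (-9/140)/(13) = -9/1820
  n = 4: D(4) = 4(4 + 4/3) = 64/3; numerator = -1(-9/1820) = 9/1820; a_4 = (9/1820)/(64/3) = 27/116480

r = 2/3; a_0 = 1; a_1 = -3/7; a_2 = 9/140; a_3 = -9/1820; a_4 = 27/116480


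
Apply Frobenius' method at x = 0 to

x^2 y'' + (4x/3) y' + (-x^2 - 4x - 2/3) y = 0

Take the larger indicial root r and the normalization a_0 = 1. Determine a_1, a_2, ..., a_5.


Write in Frobenius form y'' + (p(x)/x) y' + (q(x)/x^2) y = 0:
  p(x) = 4/3,  q(x) = -x^2 - 4x - 2/3.
Indicial equation: r(r-1) + (4/3) r + (-2/3) = 0 -> roots r_1 = 2/3, r_2 = -1.
Take r = r_1 = 2/3. Let y(x) = x^r sum_{n>=0} a_n x^n with a_0 = 1.
Substitute y = x^r sum a_n x^n and match x^{r+n}. The recurrence is
  D(n) a_n - 4 a_{n-1} - 1 a_{n-2} = 0,  where D(n) = (r+n)(r+n-1) + (4/3)(r+n) + (-2/3).
  a_n = [4 a_{n-1} + 1 a_{n-2}] / D(n).
Since the indicial polynomial factors as (r - r_1)(r - r_2), D(n) = (r_1 + n - r_1)(r_1 + n - r_2) = n(n + 5/3).
Evaluating step by step (a_0 = 1):
  n = 1: D(1) = 1(1 + 5/3) = 8/3; numerator = 4(1) = 4; a_1 = (4)/(8/3) = 3/2
  n = 2: D(2) = 2(2 + 5/3) = 22/3; numerator = 4(3/2) + 1(1) = 7; a_2 = (7)/(22/3) = 21/22
  n = 3: D(3) = 3(3 + 5/3) = 14; numerator = 4(21/22) + 1(3/2) = 117/22; a_3 = (117/22)/(14) = 117/308
  n = 4: D(4) = 4(4 + 5/3) = 68/3; numerator = 4(117/308) + 1(21/22) = 381/154; a_4 = (381/154)/(68/3) = 1143/10472
  n = 5: D(5) = 5(5 + 5/3) = 100/3; numerator = 4(1143/10472) + 1(117/308) = 4275/5236; a_5 = (4275/5236)/(100/3) = 513/20944

r = 2/3; a_0 = 1; a_1 = 3/2; a_2 = 21/22; a_3 = 117/308; a_4 = 1143/10472; a_5 = 513/20944


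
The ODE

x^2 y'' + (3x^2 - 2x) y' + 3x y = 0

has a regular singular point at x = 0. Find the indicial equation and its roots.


Divide by x^2 to reach normal form y'' + P_1(x) y' + P_2(x) y = 0 with P_1(x) = 3 - 2/x and P_2(x) = 3/x.
x = 0 is a singular point because the y'-coefficient 3 - 2/x has a pole at x = 0 and the y-coefficient 3/x has a pole at x = 0.
It is a regular singular point because x P_1(x) = p(x) = 3x - 2 and x^2 P_2(x) = q(x) = 3x are polynomials, hence analytic at x = 0.
p(0) = -2,  q(0) = 0.
Indicial equation: r(r-1) + p(0) r + q(0) = 0, i.e. r^2 + (p(0) - 1) r + q(0) = 0, i.e. r^2 - 3 r = 0.
Discriminant: (-3)^2 - 4(0) = 9, so r = (3 ± 3)/2.
Solving: r_1 = 3, r_2 = 0.

indicial: r^2 - 3 r = 0; roots r_1 = 3, r_2 = 0


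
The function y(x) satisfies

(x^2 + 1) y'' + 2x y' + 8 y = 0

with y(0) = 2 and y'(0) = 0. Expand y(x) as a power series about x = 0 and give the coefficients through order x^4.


Ansatz: y(x) = sum_{n>=0} a_n x^n, so y'(x) = sum_{n>=1} n a_n x^(n-1) and y''(x) = sum_{n>=2} n(n-1) a_n x^(n-2).
Substitute into P(x) y'' + Q(x) y' + R(x) y = 0 with P(x) = x^2 + 1, Q(x) = 2x, R(x) = 8, and match powers of x.
Initial conditions: a_0 = 2, a_1 = 0.
Setting the coefficient of each power of x to zero and solving order by order (substituting the coefficients already found):
  x^0: 2 a_2 + 8 a_0 = 0  ->  2 a_2 = -8 a_0 = -16  ->  a_2 = -8
  x^1: 6 a_3 + 10 a_1 = 0  ->  6 a_3 = -10 a_1 = 0  ->  a_3 = 0
  x^2: 12 a_4 + 14 a_2 = 0  ->  12 a_4 = -14 a_2 = 112  ->  a_4 = 28/3
Truncated series: y(x) = 2 - 8 x^2 + (28/3) x^4 + O(x^5).

a_0 = 2; a_1 = 0; a_2 = -8; a_3 = 0; a_4 = 28/3


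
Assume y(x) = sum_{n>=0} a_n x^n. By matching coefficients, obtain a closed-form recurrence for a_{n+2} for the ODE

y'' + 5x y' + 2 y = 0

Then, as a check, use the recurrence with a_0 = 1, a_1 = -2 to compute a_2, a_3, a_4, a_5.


Substitute y = sum_n a_n x^n.
y''(x) has coefficient (n+2)(n+1) a_{n+2} at x^n;
5 x y'(x) has coefficient 5 n a_n at x^n (shift);
2 y(x) has coefficient 2 a_n at x^n.
Matching x^n: (n+2)(n+1) a_{n+2} + (5n + 2) a_n = 0.
Thus a_{n+2} = (-5n - 2) / ((n+1)(n+2)) * a_n.

Check with a_0 = 1, a_1 = -2 (apply the recurrence for n = 0, 1, 2, 3): a_0 = 1, a_1 = -2, a_2 = -1, a_3 = 7/3, a_4 = 1, a_5 = -119/60.

a_(n+2) = (-5n - 2) / ((n+1)(n+2)) * a_n; check: a_0 = 1, a_1 = -2, a_2 = -1, a_3 = 7/3, a_4 = 1, a_5 = -119/60


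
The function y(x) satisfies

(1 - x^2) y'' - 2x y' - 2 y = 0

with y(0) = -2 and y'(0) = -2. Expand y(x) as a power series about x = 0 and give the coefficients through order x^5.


Ansatz: y(x) = sum_{n>=0} a_n x^n, so y'(x) = sum_{n>=1} n a_n x^(n-1) and y''(x) = sum_{n>=2} n(n-1) a_n x^(n-2).
Substitute into P(x) y'' + Q(x) y' + R(x) y = 0 with P(x) = 1 - x^2, Q(x) = -2x, R(x) = -2, and match powers of x.
Initial conditions: a_0 = -2, a_1 = -2.
Setting the coefficient of each power of x to zero and solving order by order (substituting the coefficients already found):
  x^0: 2 a_2 - 2 a_0 = 0  ->  2 a_2 = 2 a_0 = -4  ->  a_2 = -2
  x^1: 6 a_3 - 4 a_1 = 0  ->  6 a_3 = 4 a_1 = -8  ->  a_3 = -4/3
  x^2: 12 a_4 - 8 a_2 = 0  ->  12 a_4 = 8 a_2 = -16  ->  a_4 = -4/3
  x^3: 20 a_5 - 14 a_3 = 0  ->  20 a_5 = 14 a_3 = -56/3  ->  a_5 = -14/15
Truncated series: y(x) = -2 - 2 x - 2 x^2 - (4/3) x^3 - (4/3) x^4 - (14/15) x^5 + O(x^6).

a_0 = -2; a_1 = -2; a_2 = -2; a_3 = -4/3; a_4 = -4/3; a_5 = -14/15


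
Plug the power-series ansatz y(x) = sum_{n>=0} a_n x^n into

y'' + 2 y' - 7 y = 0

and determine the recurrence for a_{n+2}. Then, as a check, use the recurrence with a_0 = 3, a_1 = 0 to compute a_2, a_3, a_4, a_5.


Substitute y = sum_n a_n x^n.
y''(x) has coefficient (n+2)(n+1) a_{n+2} at x^n;
2 y'(x) has coefficient 2 (n+1) a_{n+1} at x^n;
-7 y(x) has coefficient -7 a_n at x^n.
Matching x^n: (n+2)(n+1) a_{n+2} + 2 (n+1) a_{n+1} - 7 a_n = 0.
Thus a_{n+2} = [-2 (n+1) a_{n+1} + 7 a_n] / ((n+1)(n+2)).

Check with a_0 = 3, a_1 = 0 (apply the recurrence for n = 0, 1, 2, 3): a_0 = 3, a_1 = 0, a_2 = 21/2, a_3 = -7, a_4 = 77/8, a_5 = -63/10.

a_(n+2) = [-2 (n+1) a_(n+1) + 7 a_n] / ((n+1)(n+2)); check: a_0 = 3, a_1 = 0, a_2 = 21/2, a_3 = -7, a_4 = 77/8, a_5 = -63/10


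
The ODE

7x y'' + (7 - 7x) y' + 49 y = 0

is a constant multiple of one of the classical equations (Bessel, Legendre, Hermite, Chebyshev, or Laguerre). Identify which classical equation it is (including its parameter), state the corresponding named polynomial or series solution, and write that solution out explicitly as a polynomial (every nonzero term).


All three coefficients share the factor 7; dividing through by 7 gives  x y'' + (1 - x) y' + 7 y = 0.
This matches the Laguerre equation x y'' + (1 - x) y' + n y = 0 with n = 7; the polynomial solution is L_7(x).
With y = sum_k a_k x^k, matching x^k gives (k+1)k a_{k+1} + (k+1) a_{k+1} - k a_k + n a_k = 0, i.e. (k+1)^2 a_{k+1} = (k - n) a_k = (k - 7) a_k. The right side vanishes at k = 7, so the series terminates at degree 7.
Standard normalization L_n(0) = 1 gives a_0 = 1. Work upward with a_{k+1} = (k - 7) a_k / (k+1)^2:
  a_1 = (0 - 7)(1) / 1^2 = -7/1 = -7
  a_2 = (1 - 7)(-7) / 2^2 = 42/4 = 21/2
  a_3 = (2 - 7)(21/2) / 3^2 = (-105/2)/9 = -35/6
  a_4 = (3 - 7)(-35/6) / 4^2 = (70/3)/16 = 35/24
  a_5 = (4 - 7)(35/24) / 5^2 = (-35/8)/25 = -7/40
  a_6 = (5 - 7)(-7/40) / 6^2 = (7/20)/36 = 7/720
  a_7 = (6 - 7)(7/720) / 7^2 = (-7/720)/49 = -1/5040
Hence L_7(x) = -x^7/5040 + 7 x^6/720 - 7 x^5/40 + 35 x^4/24 - 35 x^3/6 + 21 x^2/2 - 7 x + 1.

L_7(x); series = -x^7/5040 + 7 x^6/720 - 7 x^5/40 + 35 x^4/24 - 35 x^3/6 + 21 x^2/2 - 7 x + 1


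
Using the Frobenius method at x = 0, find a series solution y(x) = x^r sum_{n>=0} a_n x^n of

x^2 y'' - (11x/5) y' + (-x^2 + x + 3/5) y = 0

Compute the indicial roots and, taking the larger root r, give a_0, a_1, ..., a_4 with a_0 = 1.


Write in Frobenius form y'' + (p(x)/x) y' + (q(x)/x^2) y = 0:
  p(x) = -11/5,  q(x) = -x^2 + x + 3/5.
Indicial equation: r(r-1) + (-11/5) r + (3/5) = 0 -> roots r_1 = 3, r_2 = 1/5.
Take r = r_1 = 3. Let y(x) = x^r sum_{n>=0} a_n x^n with a_0 = 1.
Substitute y = x^r sum a_n x^n and match x^{r+n}. The recurrence is
  D(n) a_n + 1 a_{n-1} - 1 a_{n-2} = 0,  where D(n) = (r+n)(r+n-1) + (-11/5)(r+n) + (3/5).
  a_n = [-1 a_{n-1} + 1 a_{n-2}] / D(n).
Since the indicial polynomial factors as (r - r_1)(r - r_2), D(n) = (r_1 + n - r_1)(r_1 + n - r_2) = n(n + 14/5).
Evaluating step by step (a_0 = 1):
  n = 1: D(1) = 1(1 + 14/5) = 19/5; numerator = -1(1) = -1; a_1 = (-1)/(19/5) = -5/19
  n = 2: D(2) = 2(2 + 14/5) = 48/5; numerator = -1(-5/19) + 1(1) = 24/19; a_2 = (24/19)/(48/5) = 5/38
  n = 3: D(3) = 3(3 + 14/5) = 87/5; numerator = -1(5/38) + 1(-5/19) = -15/38; a_3 = (-15/38)/(87/5) = -25/1102
  n = 4: D(4) = 4(4 + 14/5) = 136/5; numerator = -1(-25/1102) + 1(5/38) = 85/551; a_4 = (85/551)/(136/5) = 25/4408

r = 3; a_0 = 1; a_1 = -5/19; a_2 = 5/38; a_3 = -25/1102; a_4 = 25/4408


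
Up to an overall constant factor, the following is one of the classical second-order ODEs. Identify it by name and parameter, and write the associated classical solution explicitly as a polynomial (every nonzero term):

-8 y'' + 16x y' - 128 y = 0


All three coefficients share the factor -8; dividing through by -8 gives  y'' - 2x y' + 16 y = 0.
This matches the Hermite equation y'' - 2x y' + 2n y = 0 with 2n = 16, so n = 8; the polynomial solution is H_8(x).
With y = sum_k a_k x^k, matching x^k gives (k+2)(k+1) a_{k+2} = 2(k - n) a_k = 2(k - 8) a_k. The right side vanishes at k = 8, so the series with the parity of 8 terminates at degree 8.
Standard normalization: leading coefficient of H_n is 2^n, so a_8 = 2^8 = 256. Work downward with a_k = (k+1)(k+2) a_{k+2} / (2(k - n)):
  a_6 = (7)(8)(256) / (2(6 - 8)) = 14336/(-4) = -3584
  a_4 = (5)(6)(-3584) / (2(4 - 8)) = -107520/(-8) = 13440
  a_2 = (3)(4)(13440) / (2(2 - 8)) = 161280/(-12) = -13440
  a_0 = (1)(2)(-13440) / (2(0 - 8)) = -26880/(-16) = 1680
Hence H_8(x) = 256 x^8 - 3584 x^6 + 13440 x^4 - 13440 x^2 + 1680.

H_8(x); series = 256 x^8 - 3584 x^6 + 13440 x^4 - 13440 x^2 + 1680


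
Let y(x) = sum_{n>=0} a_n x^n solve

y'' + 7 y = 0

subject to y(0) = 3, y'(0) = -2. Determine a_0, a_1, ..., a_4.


Ansatz: y(x) = sum_{n>=0} a_n x^n, so y'(x) = sum_{n>=1} n a_n x^(n-1) and y''(x) = sum_{n>=2} n(n-1) a_n x^(n-2).
Substitute into P(x) y'' + Q(x) y' + R(x) y = 0 with P(x) = 1, Q(x) = 0, R(x) = 7, and match powers of x.
Initial conditions: a_0 = 3, a_1 = -2.
Setting the coefficient of each power of x to zero and solving order by order (substituting the coefficients already found):
  x^0: 2 a_2 + 7 a_0 = 0  ->  2 a_2 = -7 a_0 = -21  ->  a_2 = -21/2
  x^1: 6 a_3 + 7 a_1 = 0  ->  6 a_3 = -7 a_1 = 14  ->  a_3 = 7/3
  x^2: 12 a_4 + 7 a_2 = 0  ->  12 a_4 = -7 a_2 = 147/2  ->  a_4 = 49/8
Truncated series: y(x) = 3 - 2 x - (21/2) x^2 + (7/3) x^3 + (49/8) x^4 + O(x^5).

a_0 = 3; a_1 = -2; a_2 = -21/2; a_3 = 7/3; a_4 = 49/8


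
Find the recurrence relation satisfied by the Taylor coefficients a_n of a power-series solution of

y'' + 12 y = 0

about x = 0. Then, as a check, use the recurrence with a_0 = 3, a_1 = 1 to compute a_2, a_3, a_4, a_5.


Substitute y = sum_n a_n x^n into y'' + (const) y = 0.
y''(x) = sum_{n>=0} (n+2)(n+1) a_{n+2} x^n.
The ODE becomes sum_n [(n+2)(n+1) a_{n+2} + 12 a_n] x^n = 0.
Setting each coefficient to zero gives the recurrence:
  (n+2)(n+1) a_{n+2} + 12 a_n = 0,
  a_{n+2} = -12 / ((n+1)(n+2)) a_n.

Check with a_0 = 3, a_1 = 1 (apply the recurrence for n = 0, 1, 2, 3): a_0 = 3, a_1 = 1, a_2 = -18, a_3 = -2, a_4 = 18, a_5 = 6/5.

a_{n+2} = -12/((n+1)(n+2)) * a_n; check: a_0 = 3, a_1 = 1, a_2 = -18, a_3 = -2, a_4 = 18, a_5 = 6/5


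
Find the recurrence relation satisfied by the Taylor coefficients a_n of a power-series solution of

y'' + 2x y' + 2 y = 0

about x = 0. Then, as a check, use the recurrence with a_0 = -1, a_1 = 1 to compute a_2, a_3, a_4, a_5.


Substitute y = sum_n a_n x^n.
y''(x) has coefficient (n+2)(n+1) a_{n+2} at x^n;
2 x y'(x) has coefficient 2 n a_n at x^n (shift);
2 y(x) has coefficient 2 a_n at x^n.
Matching x^n: (n+2)(n+1) a_{n+2} + (2n + 2) a_n = 0.
Thus a_{n+2} = (-2n - 2) / ((n+1)(n+2)) * a_n.

Check with a_0 = -1, a_1 = 1 (apply the recurrence for n = 0, 1, 2, 3): a_0 = -1, a_1 = 1, a_2 = 1, a_3 = -2/3, a_4 = -1/2, a_5 = 4/15.

a_(n+2) = (-2n - 2) / ((n+1)(n+2)) * a_n; check: a_0 = -1, a_1 = 1, a_2 = 1, a_3 = -2/3, a_4 = -1/2, a_5 = 4/15


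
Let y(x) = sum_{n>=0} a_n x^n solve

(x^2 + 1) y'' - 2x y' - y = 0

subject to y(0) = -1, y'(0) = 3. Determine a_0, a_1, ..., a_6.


Ansatz: y(x) = sum_{n>=0} a_n x^n, so y'(x) = sum_{n>=1} n a_n x^(n-1) and y''(x) = sum_{n>=2} n(n-1) a_n x^(n-2).
Substitute into P(x) y'' + Q(x) y' + R(x) y = 0 with P(x) = x^2 + 1, Q(x) = -2x, R(x) = -1, and match powers of x.
Initial conditions: a_0 = -1, a_1 = 3.
Setting the coefficient of each power of x to zero and solving order by order (substituting the coefficients already found):
  x^0: 2 a_2 - a_0 = 0  ->  2 a_2 = a_0 = -1  ->  a_2 = -1/2
  x^1: 6 a_3 - 3 a_1 = 0  ->  6 a_3 = 3 a_1 = 9  ->  a_3 = 3/2
  x^2: 12 a_4 - 3 a_2 = 0  ->  12 a_4 = 3 a_2 = -3/2  ->  a_4 = -1/8
  x^3: 20 a_5 - a_3 = 0  ->  20 a_5 = a_3 = 3/2  ->  a_5 = 3/40
  x^4: 30 a_6 + 3 a_4 = 0  ->  30 a_6 = -3 a_4 = 3/8  ->  a_6 = 1/80
Truncated series: y(x) = -1 + 3 x - (1/2) x^2 + (3/2) x^3 - (1/8) x^4 + (3/40) x^5 + (1/80) x^6 + O(x^7).

a_0 = -1; a_1 = 3; a_2 = -1/2; a_3 = 3/2; a_4 = -1/8; a_5 = 3/40; a_6 = 1/80


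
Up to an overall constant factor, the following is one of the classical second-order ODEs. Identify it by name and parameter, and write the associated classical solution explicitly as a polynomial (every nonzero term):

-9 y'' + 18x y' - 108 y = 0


All three coefficients share the factor -9; dividing through by -9 gives  y'' - 2x y' + 12 y = 0.
This matches the Hermite equation y'' - 2x y' + 2n y = 0 with 2n = 12, so n = 6; the polynomial solution is H_6(x).
With y = sum_k a_k x^k, matching x^k gives (k+2)(k+1) a_{k+2} = 2(k - n) a_k = 2(k - 6) a_k. The right side vanishes at k = 6, so the series with the parity of 6 terminates at degree 6.
Standard normalization: leading coefficient of H_n is 2^n, so a_6 = 2^6 = 64. Work downward with a_k = (k+1)(k+2) a_{k+2} / (2(k - n)):
  a_4 = (5)(6)(64) / (2(4 - 6)) = 1920/(-4) = -480
  a_2 = (3)(4)(-480) / (2(2 - 6)) = -5760/(-8) = 720
  a_0 = (1)(2)(720) / (2(0 - 6)) = 1440/(-12) = -120
Hence H_6(x) = 64 x^6 - 480 x^4 + 720 x^2 - 120.

H_6(x); series = 64 x^6 - 480 x^4 + 720 x^2 - 120


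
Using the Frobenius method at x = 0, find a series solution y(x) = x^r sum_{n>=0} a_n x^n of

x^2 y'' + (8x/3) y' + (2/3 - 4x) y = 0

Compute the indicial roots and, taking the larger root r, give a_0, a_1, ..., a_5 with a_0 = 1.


Write in Frobenius form y'' + (p(x)/x) y' + (q(x)/x^2) y = 0:
  p(x) = 8/3,  q(x) = 2/3 - 4x.
Indicial equation: r(r-1) + (8/3) r + (2/3) = 0 -> roots r_1 = -2/3, r_2 = -1.
Take r = r_1 = -2/3. Let y(x) = x^r sum_{n>=0} a_n x^n with a_0 = 1.
Substitute y = x^r sum a_n x^n and match x^{r+n}. The recurrence is
  D(n) a_n - 4 a_{n-1} = 0,  where D(n) = (r+n)(r+n-1) + (8/3)(r+n) + (2/3).
  a_n = 4 / D(n) * a_{n-1}.
Since the indicial polynomial factors as (r - r_1)(r - r_2), D(n) = (r_1 + n - r_1)(r_1 + n - r_2) = n(n + 1/3).
Evaluating step by step (a_0 = 1):
  n = 1: D(1) = 1(1 + 1/3) = 4/3; numerator = 4(1) = 4; a_1 = (4)/(4/3) = 3
  n = 2: D(2) = 2(2 + 1/3) = 14/3; numerator = 4(3) = 12; a_2 = (12)/(14/3) = 18/7
  n = 3: D(3) = 3(3 + 1/3) = 10; numerator = 4(18/7) = 72/7; a_3 = (72/7)/(10) = 36/35
  n = 4: D(4) = 4(4 + 1/3) = 52/3; numerator = 4(36/35) = 144/35; a_4 = (144/35)/(52/3) = 108/455
  n = 5: D(5) = 5(5 + 1/3) = 80/3; numerator = 4(108/455) = 432/455; a_5 = (432/455)/(80/3) = 81/2275

r = -2/3; a_0 = 1; a_1 = 3; a_2 = 18/7; a_3 = 36/35; a_4 = 108/455; a_5 = 81/2275


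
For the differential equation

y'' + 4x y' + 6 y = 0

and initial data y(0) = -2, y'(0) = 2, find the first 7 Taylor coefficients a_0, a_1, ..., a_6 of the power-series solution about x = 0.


Ansatz: y(x) = sum_{n>=0} a_n x^n, so y'(x) = sum_{n>=1} n a_n x^(n-1) and y''(x) = sum_{n>=2} n(n-1) a_n x^(n-2).
Substitute into P(x) y'' + Q(x) y' + R(x) y = 0 with P(x) = 1, Q(x) = 4x, R(x) = 6, and match powers of x.
Initial conditions: a_0 = -2, a_1 = 2.
Setting the coefficient of each power of x to zero and solving order by order (substituting the coefficients already found):
  x^0: 2 a_2 + 6 a_0 = 0  ->  2 a_2 = -6 a_0 = 12  ->  a_2 = 6
  x^1: 6 a_3 + 10 a_1 = 0  ->  6 a_3 = -10 a_1 = -20  ->  a_3 = -10/3
  x^2: 12 a_4 + 14 a_2 = 0  ->  12 a_4 = -14 a_2 = -84  ->  a_4 = -7
  x^3: 20 a_5 + 18 a_3 = 0  ->  20 a_5 = -18 a_3 = 60  ->  a_5 = 3
  x^4: 30 a_6 + 22 a_4 = 0  ->  30 a_6 = -22 a_4 = 154  ->  a_6 = 77/15
Truncated series: y(x) = -2 + 2 x + 6 x^2 - (10/3) x^3 - 7 x^4 + 3 x^5 + (77/15) x^6 + O(x^7).

a_0 = -2; a_1 = 2; a_2 = 6; a_3 = -10/3; a_4 = -7; a_5 = 3; a_6 = 77/15


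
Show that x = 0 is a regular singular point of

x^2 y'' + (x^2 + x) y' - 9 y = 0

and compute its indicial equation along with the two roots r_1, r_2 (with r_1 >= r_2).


Divide by x^2 to reach normal form y'' + P_1(x) y' + P_2(x) y = 0 with P_1(x) = 1 + 1/x and P_2(x) = -9/x^2.
x = 0 is a singular point because the y'-coefficient 1 + 1/x has a pole at x = 0 and the y-coefficient -9/x^2 has a pole at x = 0.
It is a regular singular point because x P_1(x) = p(x) = x + 1 and x^2 P_2(x) = q(x) = -9 are polynomials, hence analytic at x = 0.
p(0) = 1,  q(0) = -9.
Indicial equation: r(r-1) + p(0) r + q(0) = 0, i.e. r^2 + (p(0) - 1) r + q(0) = 0, i.e. r^2 - 9 = 0.
Discriminant: (0)^2 - 4(-9) = 36, so r = (0 ± 6)/2.
Solving: r_1 = 3, r_2 = -3.

indicial: r^2 - 9 = 0; roots r_1 = 3, r_2 = -3


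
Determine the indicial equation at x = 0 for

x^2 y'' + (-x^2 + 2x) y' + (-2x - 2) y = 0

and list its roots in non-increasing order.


Divide by x^2 to reach normal form y'' + P_1(x) y' + P_2(x) y = 0 with P_1(x) = -1 + 2/x and P_2(x) = -2/x - 2/x^2.
x = 0 is a singular point because the y'-coefficient -1 + 2/x has a pole at x = 0 and the y-coefficient -2/x - 2/x^2 has a pole at x = 0.
It is a regular singular point because x P_1(x) = p(x) = 2 - x and x^2 P_2(x) = q(x) = -2x - 2 are polynomials, hence analytic at x = 0.
p(0) = 2,  q(0) = -2.
Indicial equation: r(r-1) + p(0) r + q(0) = 0, i.e. r^2 + (p(0) - 1) r + q(0) = 0, i.e. r^2 + 1 r - 2 = 0.
Discriminant: (1)^2 - 4(-2) = 9, so r = (-1 ± 3)/2.
Solving: r_1 = 1, r_2 = -2.

indicial: r^2 + 1 r - 2 = 0; roots r_1 = 1, r_2 = -2


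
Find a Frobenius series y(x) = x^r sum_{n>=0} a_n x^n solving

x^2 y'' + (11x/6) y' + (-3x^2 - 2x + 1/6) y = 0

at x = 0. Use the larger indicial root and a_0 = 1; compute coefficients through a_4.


Write in Frobenius form y'' + (p(x)/x) y' + (q(x)/x^2) y = 0:
  p(x) = 11/6,  q(x) = -3x^2 - 2x + 1/6.
Indicial equation: r(r-1) + (11/6) r + (1/6) = 0 -> roots r_1 = -1/3, r_2 = -1/2.
Take r = r_1 = -1/3. Let y(x) = x^r sum_{n>=0} a_n x^n with a_0 = 1.
Substitute y = x^r sum a_n x^n and match x^{r+n}. The recurrence is
  D(n) a_n - 2 a_{n-1} - 3 a_{n-2} = 0,  where D(n) = (r+n)(r+n-1) + (11/6)(r+n) + (1/6).
  a_n = [2 a_{n-1} + 3 a_{n-2}] / D(n).
Since the indicial polynomial factors as (r - r_1)(r - r_2), D(n) = (r_1 + n - r_1)(r_1 + n - r_2) = n(n + 1/6).
Evaluating step by step (a_0 = 1):
  n = 1: D(1) = 1(1 + 1/6) = 7/6; numerator = 2(1) = 2; a_1 = (2)/(7/6) = 12/7
  n = 2: D(2) = 2(2 + 1/6) = 13/3; numerator = 2(12/7) + 3(1) = 45/7; a_2 = (45/7)/(13/3) = 135/91
  n = 3: D(3) = 3(3 + 1/6) = 19/2; numerator = 2(135/91) + 3(12/7) = 738/91; a_3 = (738/91)/(19/2) = 1476/1729
  n = 4: D(4) = 4(4 + 1/6) = 50/3; numerator = 2(1476/1729) + 3(135/91) = 117/19; a_4 = (117/19)/(50/3) = 351/950

r = -1/3; a_0 = 1; a_1 = 12/7; a_2 = 135/91; a_3 = 1476/1729; a_4 = 351/950


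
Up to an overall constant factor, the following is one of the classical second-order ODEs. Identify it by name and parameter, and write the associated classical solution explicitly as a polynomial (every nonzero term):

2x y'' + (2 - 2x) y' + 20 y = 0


All three coefficients share the factor 2; dividing through by 2 gives  x y'' + (1 - x) y' + 10 y = 0.
This matches the Laguerre equation x y'' + (1 - x) y' + n y = 0 with n = 10; the polynomial solution is L_10(x).
With y = sum_k a_k x^k, matching x^k gives (k+1)k a_{k+1} + (k+1) a_{k+1} - k a_k + n a_k = 0, i.e. (k+1)^2 a_{k+1} = (k - n) a_k = (k - 10) a_k. The right side vanishes at k = 10, so the series terminates at degree 10.
Standard normalization L_n(0) = 1 gives a_0 = 1. Work upward with a_{k+1} = (k - 10) a_k / (k+1)^2:
  a_1 = (0 - 10)(1) / 1^2 = -10/1 = -10
  a_2 = (1 - 10)(-10) / 2^2 = 90/4 = 45/2
  a_3 = (2 - 10)(45/2) / 3^2 = -180/9 = -20
  a_4 = (3 - 10)(-20) / 4^2 = 140/16 = 35/4
  a_5 = (4 - 10)(35/4) / 5^2 = (-105/2)/25 = -21/10
  a_6 = (5 - 10)(-21/10) / 6^2 = (21/2)/36 = 7/24
  a_7 = (6 - 10)(7/24) / 7^2 = (-7/6)/49 = -1/42
  a_8 = (7 - 10)(-1/42) / 8^2 = (1/14)/64 = 1/896
  a_9 = (8 - 10)(1/896) / 9^2 = (-1/448)/81 = -1/36288
  a_10 = (9 - 10)(-1/36288) / 10^2 = (1/36288)/100 = 1/3628800
Hence L_10(x) = x^10/3628800 - x^9/36288 + x^8/896 - x^7/42 + 7 x^6/24 - 21 x^5/10 + 35 x^4/4 - 20 x^3 + 45 x^2/2 - 10 x + 1.

L_10(x); series = x^10/3628800 - x^9/36288 + x^8/896 - x^7/42 + 7 x^6/24 - 21 x^5/10 + 35 x^4/4 - 20 x^3 + 45 x^2/2 - 10 x + 1


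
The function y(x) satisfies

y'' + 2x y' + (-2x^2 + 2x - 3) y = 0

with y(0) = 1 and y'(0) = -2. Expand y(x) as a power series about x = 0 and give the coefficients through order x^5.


Ansatz: y(x) = sum_{n>=0} a_n x^n, so y'(x) = sum_{n>=1} n a_n x^(n-1) and y''(x) = sum_{n>=2} n(n-1) a_n x^(n-2).
Substitute into P(x) y'' + Q(x) y' + R(x) y = 0 with P(x) = 1, Q(x) = 2x, R(x) = -2x^2 + 2x - 3, and match powers of x.
Initial conditions: a_0 = 1, a_1 = -2.
Setting the coefficient of each power of x to zero and solving order by order (substituting the coefficients already found):
  x^0: 2 a_2 - 3 a_0 = 0  ->  2 a_2 = 3 a_0 = 3  ->  a_2 = 3/2
  x^1: 6 a_3 - a_1 + 2 a_0 = 0  ->  6 a_3 = a_1 - 2 a_0 = -4  ->  a_3 = -2/3
  x^2: 12 a_4 + a_2 + 2 a_1 - 2 a_0 = 0  ->  12 a_4 = -a_2 - 2 a_1 + 2 a_0 = 9/2  ->  a_4 = 3/8
  x^3: 20 a_5 + 3 a_3 + 2 a_2 - 2 a_1 = 0  ->  20 a_5 = -3 a_3 - 2 a_2 + 2 a_1 = -5  ->  a_5 = -1/4
Truncated series: y(x) = 1 - 2 x + (3/2) x^2 - (2/3) x^3 + (3/8) x^4 - (1/4) x^5 + O(x^6).

a_0 = 1; a_1 = -2; a_2 = 3/2; a_3 = -2/3; a_4 = 3/8; a_5 = -1/4


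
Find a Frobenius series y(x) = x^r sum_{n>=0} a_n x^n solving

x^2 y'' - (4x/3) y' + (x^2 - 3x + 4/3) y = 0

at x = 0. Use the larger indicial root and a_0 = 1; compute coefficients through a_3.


Write in Frobenius form y'' + (p(x)/x) y' + (q(x)/x^2) y = 0:
  p(x) = -4/3,  q(x) = x^2 - 3x + 4/3.
Indicial equation: r(r-1) + (-4/3) r + (4/3) = 0 -> roots r_1 = 4/3, r_2 = 1.
Take r = r_1 = 4/3. Let y(x) = x^r sum_{n>=0} a_n x^n with a_0 = 1.
Substitute y = x^r sum a_n x^n and match x^{r+n}. The recurrence is
  D(n) a_n - 3 a_{n-1} + 1 a_{n-2} = 0,  where D(n) = (r+n)(r+n-1) + (-4/3)(r+n) + (4/3).
  a_n = [3 a_{n-1} - 1 a_{n-2}] / D(n).
Since the indicial polynomial factors as (r - r_1)(r - r_2), D(n) = (r_1 + n - r_1)(r_1 + n - r_2) = n(n + 1/3).
Evaluating step by step (a_0 = 1):
  n = 1: D(1) = 1(1 + 1/3) = 4/3; numerator = 3(1) = 3; a_1 = (3)/(4/3) = 9/4
  n = 2: D(2) = 2(2 + 1/3) = 14/3; numerator = 3(9/4) - 1(1) = 23/4; a_2 = (23/4)/(14/3) = 69/56
  n = 3: D(3) = 3(3 + 1/3) = 10; numerator = 3(69/56) - 1(9/4) = 81/56; a_3 = (81/56)/(10) = 81/560

r = 4/3; a_0 = 1; a_1 = 9/4; a_2 = 69/56; a_3 = 81/560


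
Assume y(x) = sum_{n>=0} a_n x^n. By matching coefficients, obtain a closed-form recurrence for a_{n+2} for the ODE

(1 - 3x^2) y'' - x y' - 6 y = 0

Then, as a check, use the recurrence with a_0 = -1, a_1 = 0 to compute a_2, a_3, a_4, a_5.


Substitute y = sum_n a_n x^n.
(1 - 3 x^2) y'' contributes (n+2)(n+1) a_{n+2} - 3 n(n-1) a_n at x^n.
-x y'(x) contributes -n a_n at x^n.
-6 y(x) contributes -6 a_n at x^n.
Matching x^n: (n+2)(n+1) a_{n+2} + (-3 n(n-1) - n - 6) a_n = 0.
Thus a_{n+2} = (3 n(n-1) + n + 6) / ((n+1)(n+2)) * a_n.

Check with a_0 = -1, a_1 = 0 (apply the recurrence for n = 0, 1, 2, 3): a_0 = -1, a_1 = 0, a_2 = -3, a_3 = 0, a_4 = -7/2, a_5 = 0.

a_(n+2) = (3 n(n-1) + n + 6) / ((n+1)(n+2)) * a_n; check: a_0 = -1, a_1 = 0, a_2 = -3, a_3 = 0, a_4 = -7/2, a_5 = 0


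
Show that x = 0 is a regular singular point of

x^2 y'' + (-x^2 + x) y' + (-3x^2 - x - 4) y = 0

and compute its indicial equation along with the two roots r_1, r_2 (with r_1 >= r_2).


Divide by x^2 to reach normal form y'' + P_1(x) y' + P_2(x) y = 0 with P_1(x) = -1 + 1/x and P_2(x) = -3 - 1/x - 4/x^2.
x = 0 is a singular point because the y'-coefficient -1 + 1/x has a pole at x = 0 and the y-coefficient -3 - 1/x - 4/x^2 has a pole at x = 0.
It is a regular singular point because x P_1(x) = p(x) = 1 - x and x^2 P_2(x) = q(x) = -3x^2 - x - 4 are polynomials, hence analytic at x = 0.
p(0) = 1,  q(0) = -4.
Indicial equation: r(r-1) + p(0) r + q(0) = 0, i.e. r^2 + (p(0) - 1) r + q(0) = 0, i.e. r^2 - 4 = 0.
Discriminant: (0)^2 - 4(-4) = 16, so r = (0 ± 4)/2.
Solving: r_1 = 2, r_2 = -2.

indicial: r^2 - 4 = 0; roots r_1 = 2, r_2 = -2


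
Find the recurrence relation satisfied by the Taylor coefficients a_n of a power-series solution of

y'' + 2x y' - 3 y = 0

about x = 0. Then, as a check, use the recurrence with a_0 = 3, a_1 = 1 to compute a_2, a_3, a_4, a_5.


Substitute y = sum_n a_n x^n.
y''(x) has coefficient (n+2)(n+1) a_{n+2} at x^n;
2 x y'(x) has coefficient 2 n a_n at x^n (shift);
-3 y(x) has coefficient -3 a_n at x^n.
Matching x^n: (n+2)(n+1) a_{n+2} + (2n - 3) a_n = 0.
Thus a_{n+2} = (-2n + 3) / ((n+1)(n+2)) * a_n.

Check with a_0 = 3, a_1 = 1 (apply the recurrence for n = 0, 1, 2, 3): a_0 = 3, a_1 = 1, a_2 = 9/2, a_3 = 1/6, a_4 = -3/8, a_5 = -1/40.

a_(n+2) = (-2n + 3) / ((n+1)(n+2)) * a_n; check: a_0 = 3, a_1 = 1, a_2 = 9/2, a_3 = 1/6, a_4 = -3/8, a_5 = -1/40


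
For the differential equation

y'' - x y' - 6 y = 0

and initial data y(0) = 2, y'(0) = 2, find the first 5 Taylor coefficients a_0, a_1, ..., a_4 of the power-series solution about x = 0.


Ansatz: y(x) = sum_{n>=0} a_n x^n, so y'(x) = sum_{n>=1} n a_n x^(n-1) and y''(x) = sum_{n>=2} n(n-1) a_n x^(n-2).
Substitute into P(x) y'' + Q(x) y' + R(x) y = 0 with P(x) = 1, Q(x) = -x, R(x) = -6, and match powers of x.
Initial conditions: a_0 = 2, a_1 = 2.
Setting the coefficient of each power of x to zero and solving order by order (substituting the coefficients already found):
  x^0: 2 a_2 - 6 a_0 = 0  ->  2 a_2 = 6 a_0 = 12  ->  a_2 = 6
  x^1: 6 a_3 - 7 a_1 = 0  ->  6 a_3 = 7 a_1 = 14  ->  a_3 = 7/3
  x^2: 12 a_4 - 8 a_2 = 0  ->  12 a_4 = 8 a_2 = 48  ->  a_4 = 4
Truncated series: y(x) = 2 + 2 x + 6 x^2 + (7/3) x^3 + 4 x^4 + O(x^5).

a_0 = 2; a_1 = 2; a_2 = 6; a_3 = 7/3; a_4 = 4


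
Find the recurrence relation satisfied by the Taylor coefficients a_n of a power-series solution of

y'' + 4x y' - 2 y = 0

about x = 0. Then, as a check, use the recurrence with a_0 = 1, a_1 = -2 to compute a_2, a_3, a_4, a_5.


Substitute y = sum_n a_n x^n.
y''(x) has coefficient (n+2)(n+1) a_{n+2} at x^n;
4 x y'(x) has coefficient 4 n a_n at x^n (shift);
-2 y(x) has coefficient -2 a_n at x^n.
Matching x^n: (n+2)(n+1) a_{n+2} + (4n - 2) a_n = 0.
Thus a_{n+2} = (-4n + 2) / ((n+1)(n+2)) * a_n.

Check with a_0 = 1, a_1 = -2 (apply the recurrence for n = 0, 1, 2, 3): a_0 = 1, a_1 = -2, a_2 = 1, a_3 = 2/3, a_4 = -1/2, a_5 = -1/3.

a_(n+2) = (-4n + 2) / ((n+1)(n+2)) * a_n; check: a_0 = 1, a_1 = -2, a_2 = 1, a_3 = 2/3, a_4 = -1/2, a_5 = -1/3


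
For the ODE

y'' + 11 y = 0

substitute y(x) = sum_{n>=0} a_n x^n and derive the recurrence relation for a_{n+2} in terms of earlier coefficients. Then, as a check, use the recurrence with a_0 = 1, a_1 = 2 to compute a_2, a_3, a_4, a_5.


Substitute y = sum_n a_n x^n into y'' + (const) y = 0.
y''(x) = sum_{n>=0} (n+2)(n+1) a_{n+2} x^n.
The ODE becomes sum_n [(n+2)(n+1) a_{n+2} + 11 a_n] x^n = 0.
Setting each coefficient to zero gives the recurrence:
  (n+2)(n+1) a_{n+2} + 11 a_n = 0,
  a_{n+2} = -11 / ((n+1)(n+2)) a_n.

Check with a_0 = 1, a_1 = 2 (apply the recurrence for n = 0, 1, 2, 3): a_0 = 1, a_1 = 2, a_2 = -11/2, a_3 = -11/3, a_4 = 121/24, a_5 = 121/60.

a_{n+2} = -11/((n+1)(n+2)) * a_n; check: a_0 = 1, a_1 = 2, a_2 = -11/2, a_3 = -11/3, a_4 = 121/24, a_5 = 121/60


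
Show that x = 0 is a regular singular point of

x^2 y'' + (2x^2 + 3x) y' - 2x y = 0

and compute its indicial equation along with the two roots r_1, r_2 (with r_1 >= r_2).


Divide by x^2 to reach normal form y'' + P_1(x) y' + P_2(x) y = 0 with P_1(x) = 2 + 3/x and P_2(x) = -2/x.
x = 0 is a singular point because the y'-coefficient 2 + 3/x has a pole at x = 0 and the y-coefficient -2/x has a pole at x = 0.
It is a regular singular point because x P_1(x) = p(x) = 2x + 3 and x^2 P_2(x) = q(x) = -2x are polynomials, hence analytic at x = 0.
p(0) = 3,  q(0) = 0.
Indicial equation: r(r-1) + p(0) r + q(0) = 0, i.e. r^2 + (p(0) - 1) r + q(0) = 0, i.e. r^2 + 2 r = 0.
Discriminant: (2)^2 - 4(0) = 4, so r = (-2 ± 2)/2.
Solving: r_1 = 0, r_2 = -2.

indicial: r^2 + 2 r = 0; roots r_1 = 0, r_2 = -2


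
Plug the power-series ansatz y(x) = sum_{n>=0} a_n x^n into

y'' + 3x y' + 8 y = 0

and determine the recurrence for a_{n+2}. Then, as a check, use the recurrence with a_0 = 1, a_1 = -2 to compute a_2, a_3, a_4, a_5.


Substitute y = sum_n a_n x^n.
y''(x) has coefficient (n+2)(n+1) a_{n+2} at x^n;
3 x y'(x) has coefficient 3 n a_n at x^n (shift);
8 y(x) has coefficient 8 a_n at x^n.
Matching x^n: (n+2)(n+1) a_{n+2} + (3n + 8) a_n = 0.
Thus a_{n+2} = (-3n - 8) / ((n+1)(n+2)) * a_n.

Check with a_0 = 1, a_1 = -2 (apply the recurrence for n = 0, 1, 2, 3): a_0 = 1, a_1 = -2, a_2 = -4, a_3 = 11/3, a_4 = 14/3, a_5 = -187/60.

a_(n+2) = (-3n - 8) / ((n+1)(n+2)) * a_n; check: a_0 = 1, a_1 = -2, a_2 = -4, a_3 = 11/3, a_4 = 14/3, a_5 = -187/60


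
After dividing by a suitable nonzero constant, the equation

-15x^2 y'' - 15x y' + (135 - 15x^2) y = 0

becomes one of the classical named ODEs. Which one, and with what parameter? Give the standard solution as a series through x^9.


All three coefficients share the factor -15; dividing through by -15 gives  x^2 y'' + x y' + (x^2 - 9) y = 0.
This matches the Bessel equation x^2 y'' + x y' + (x^2 - nu^2) y = 0 with nu^2 = 9, so nu = 3; the solution bounded at x = 0 is J_3(x).
Frobenius at x = 0: indicial roots ±nu; for r = nu the recurrence k(k + 2nu) c_k = -c_{k-2} gives the standard series J_nu(x) = sum_{k>=0} (-1)^k / (k! (k+nu)!) (x/2)^(2k+nu). Evaluate the first 4 terms:
  k = 0: (-1)^0 / (0! * 3! * 2^3) x^3 = 1/(1*6*8) x^3 = (1/48) x^3
  k = 1: (-1)^1 / (1! * 4! * 2^5) x^5 = -1/(1*24*32) x^5 = (-1/768) x^5
  k = 2: (-1)^2 / (2! * 5! * 2^7) x^7 = 1/(2*120*128) x^7 = (1/30720) x^7
  k = 3: (-1)^3 / (3! * 6! * 2^9) x^9 = -1/(6*720*512) x^9 = (-1/2211840) x^9
Hence J_3(x) = -x^9/2211840 + x^7/30720 - x^5/768 + x^3/48 + ....

J_3(x); series = -x^9/2211840 + x^7/30720 - x^5/768 + x^3/48


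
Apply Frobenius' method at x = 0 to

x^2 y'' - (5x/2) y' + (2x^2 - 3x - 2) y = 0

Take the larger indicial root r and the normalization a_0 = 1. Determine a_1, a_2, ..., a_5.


Write in Frobenius form y'' + (p(x)/x) y' + (q(x)/x^2) y = 0:
  p(x) = -5/2,  q(x) = 2x^2 - 3x - 2.
Indicial equation: r(r-1) + (-5/2) r + (-2) = 0 -> roots r_1 = 4, r_2 = -1/2.
Take r = r_1 = 4. Let y(x) = x^r sum_{n>=0} a_n x^n with a_0 = 1.
Substitute y = x^r sum a_n x^n and match x^{r+n}. The recurrence is
  D(n) a_n - 3 a_{n-1} + 2 a_{n-2} = 0,  where D(n) = (r+n)(r+n-1) + (-5/2)(r+n) + (-2).
  a_n = [3 a_{n-1} - 2 a_{n-2}] / D(n).
Since the indicial polynomial factors as (r - r_1)(r - r_2), D(n) = (r_1 + n - r_1)(r_1 + n - r_2) = n(n + 9/2).
Evaluating step by step (a_0 = 1):
  n = 1: D(1) = 1(1 + 9/2) = 11/2; numerator = 3(1) = 3; a_1 = (3)/(11/2) = 6/11
  n = 2: D(2) = 2(2 + 9/2) = 13; numerator = 3(6/11) - 2(1) = -4/11; a_2 = (-4/11)/(13) = -4/143
  n = 3: D(3) = 3(3 + 9/2) = 45/2; numerator = 3(-4/143) - 2(6/11) = -168/143; a_3 = (-168/143)/(45/2) = -112/2145
  n = 4: D(4) = 4(4 + 9/2) = 34; numerator = 3(-112/2145) - 2(-4/143) = -72/715; a_4 = (-72/715)/(34) = -36/12155
  n = 5: D(5) = 5(5 + 9/2) = 95/2; numerator = 3(-36/12155) - 2(-112/2145) = 268/2805; a_5 = (268/2805)/(95/2) = 536/266475

r = 4; a_0 = 1; a_1 = 6/11; a_2 = -4/143; a_3 = -112/2145; a_4 = -36/12155; a_5 = 536/266475


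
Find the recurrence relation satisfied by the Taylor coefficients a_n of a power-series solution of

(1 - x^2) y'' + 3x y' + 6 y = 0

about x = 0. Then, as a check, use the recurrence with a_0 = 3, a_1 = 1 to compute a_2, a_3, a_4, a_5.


Substitute y = sum_n a_n x^n.
(1 - 1 x^2) y'' contributes (n+2)(n+1) a_{n+2} - n(n-1) a_n at x^n.
3 x y'(x) contributes 3 n a_n at x^n.
6 y(x) contributes 6 a_n at x^n.
Matching x^n: (n+2)(n+1) a_{n+2} + (-n(n-1) + 3 n + 6) a_n = 0.
Thus a_{n+2} = (n(n-1) - 3 n - 6) / ((n+1)(n+2)) * a_n.

Check with a_0 = 3, a_1 = 1 (apply the recurrence for n = 0, 1, 2, 3): a_0 = 3, a_1 = 1, a_2 = -9, a_3 = -3/2, a_4 = 15/2, a_5 = 27/40.

a_(n+2) = (n(n-1) - 3 n - 6) / ((n+1)(n+2)) * a_n; check: a_0 = 3, a_1 = 1, a_2 = -9, a_3 = -3/2, a_4 = 15/2, a_5 = 27/40


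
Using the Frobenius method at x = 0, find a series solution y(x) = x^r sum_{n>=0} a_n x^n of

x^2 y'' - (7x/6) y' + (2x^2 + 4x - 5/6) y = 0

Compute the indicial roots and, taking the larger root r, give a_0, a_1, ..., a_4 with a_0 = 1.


Write in Frobenius form y'' + (p(x)/x) y' + (q(x)/x^2) y = 0:
  p(x) = -7/6,  q(x) = 2x^2 + 4x - 5/6.
Indicial equation: r(r-1) + (-7/6) r + (-5/6) = 0 -> roots r_1 = 5/2, r_2 = -1/3.
Take r = r_1 = 5/2. Let y(x) = x^r sum_{n>=0} a_n x^n with a_0 = 1.
Substitute y = x^r sum a_n x^n and match x^{r+n}. The recurrence is
  D(n) a_n + 4 a_{n-1} + 2 a_{n-2} = 0,  where D(n) = (r+n)(r+n-1) + (-7/6)(r+n) + (-5/6).
  a_n = [-4 a_{n-1} - 2 a_{n-2}] / D(n).
Since the indicial polynomial factors as (r - r_1)(r - r_2), D(n) = (r_1 + n - r_1)(r_1 + n - r_2) = n(n + 17/6).
Evaluating step by step (a_0 = 1):
  n = 1: D(1) = 1(1 + 17/6) = 23/6; numerator = -4(1) = -4; a_1 = (-4)/(23/6) = -24/23
  n = 2: D(2) = 2(2 + 17/6) = 29/3; numerator = -4(-24/23) - 2(1) = 50/23; a_2 = (50/23)/(29/3) = 150/667
  n = 3: D(3) = 3(3 + 17/6) = 35/2; numerator = -4(150/667) - 2(-24/23) = 792/667; a_3 = (792/667)/(35/2) = 1584/23345
  n = 4: D(4) = 4(4 + 17/6) = 82/3; numerator = -4(1584/23345) - 2(150/667) = -732/1015; a_4 = (-732/1015)/(82/3) = -1098/41615

r = 5/2; a_0 = 1; a_1 = -24/23; a_2 = 150/667; a_3 = 1584/23345; a_4 = -1098/41615


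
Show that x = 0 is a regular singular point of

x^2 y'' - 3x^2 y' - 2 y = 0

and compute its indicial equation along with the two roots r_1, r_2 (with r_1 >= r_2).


Divide by x^2 to reach normal form y'' + P_1(x) y' + P_2(x) y = 0 with P_1(x) = -3 and P_2(x) = -2/x^2.
x = 0 is a singular point because the y-coefficient -2/x^2 has a pole at x = 0.
It is a regular singular point because x P_1(x) = p(x) = -3x and x^2 P_2(x) = q(x) = -2 are polynomials, hence analytic at x = 0.
p(0) = 0,  q(0) = -2.
Indicial equation: r(r-1) + p(0) r + q(0) = 0, i.e. r^2 + (p(0) - 1) r + q(0) = 0, i.e. r^2 - 1 r - 2 = 0.
Discriminant: (-1)^2 - 4(-2) = 9, so r = (1 ± 3)/2.
Solving: r_1 = 2, r_2 = -1.

indicial: r^2 - 1 r - 2 = 0; roots r_1 = 2, r_2 = -1


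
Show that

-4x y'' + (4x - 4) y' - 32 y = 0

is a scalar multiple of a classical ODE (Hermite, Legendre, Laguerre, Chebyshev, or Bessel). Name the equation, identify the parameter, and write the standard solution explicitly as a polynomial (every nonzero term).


All three coefficients share the factor -4; dividing through by -4 gives  x y'' + (1 - x) y' + 8 y = 0.
This matches the Laguerre equation x y'' + (1 - x) y' + n y = 0 with n = 8; the polynomial solution is L_8(x).
With y = sum_k a_k x^k, matching x^k gives (k+1)k a_{k+1} + (k+1) a_{k+1} - k a_k + n a_k = 0, i.e. (k+1)^2 a_{k+1} = (k - n) a_k = (k - 8) a_k. The right side vanishes at k = 8, so the series terminates at degree 8.
Standard normalization L_n(0) = 1 gives a_0 = 1. Work upward with a_{k+1} = (k - 8) a_k / (k+1)^2:
  a_1 = (0 - 8)(1) / 1^2 = -8/1 = -8
  a_2 = (1 - 8)(-8) / 2^2 = 56/4 = 14
  a_3 = (2 - 8)(14) / 3^2 = -84/9 = -28/3
  a_4 = (3 - 8)(-28/3) / 4^2 = (140/3)/16 = 35/12
  a_5 = (4 - 8)(35/12) / 5^2 = (-35/3)/25 = -7/15
  a_6 = (5 - 8)(-7/15) / 6^2 = (7/5)/36 = 7/180
  a_7 = (6 - 8)(7/180) / 7^2 = (-7/90)/49 = -1/630
  a_8 = (7 - 8)(-1/630) / 8^2 = (1/630)/64 = 1/40320
Hence L_8(x) = x^8/40320 - x^7/630 + 7 x^6/180 - 7 x^5/15 + 35 x^4/12 - 28 x^3/3 + 14 x^2 - 8 x + 1.

L_8(x); series = x^8/40320 - x^7/630 + 7 x^6/180 - 7 x^5/15 + 35 x^4/12 - 28 x^3/3 + 14 x^2 - 8 x + 1


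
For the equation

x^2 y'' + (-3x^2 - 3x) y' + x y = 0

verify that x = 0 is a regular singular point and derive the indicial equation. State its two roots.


Divide by x^2 to reach normal form y'' + P_1(x) y' + P_2(x) y = 0 with P_1(x) = -3 - 3/x and P_2(x) = 1/x.
x = 0 is a singular point because the y'-coefficient -3 - 3/x has a pole at x = 0 and the y-coefficient 1/x has a pole at x = 0.
It is a regular singular point because x P_1(x) = p(x) = -3x - 3 and x^2 P_2(x) = q(x) = x are polynomials, hence analytic at x = 0.
p(0) = -3,  q(0) = 0.
Indicial equation: r(r-1) + p(0) r + q(0) = 0, i.e. r^2 + (p(0) - 1) r + q(0) = 0, i.e. r^2 - 4 r = 0.
Discriminant: (-4)^2 - 4(0) = 16, so r = (4 ± 4)/2.
Solving: r_1 = 4, r_2 = 0.

indicial: r^2 - 4 r = 0; roots r_1 = 4, r_2 = 0


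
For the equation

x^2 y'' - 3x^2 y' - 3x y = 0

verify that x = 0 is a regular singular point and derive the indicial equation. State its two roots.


Divide by x^2 to reach normal form y'' + P_1(x) y' + P_2(x) y = 0 with P_1(x) = -3 and P_2(x) = -3/x.
x = 0 is a singular point because the y-coefficient -3/x has a pole at x = 0.
It is a regular singular point because x P_1(x) = p(x) = -3x and x^2 P_2(x) = q(x) = -3x are polynomials, hence analytic at x = 0.
p(0) = 0,  q(0) = 0.
Indicial equation: r(r-1) + p(0) r + q(0) = 0, i.e. r^2 + (p(0) - 1) r + q(0) = 0, i.e. r^2 - 1 r = 0.
Discriminant: (-1)^2 - 4(0) = 1, so r = (1 ± 1)/2.
Solving: r_1 = 1, r_2 = 0.

indicial: r^2 - 1 r = 0; roots r_1 = 1, r_2 = 0


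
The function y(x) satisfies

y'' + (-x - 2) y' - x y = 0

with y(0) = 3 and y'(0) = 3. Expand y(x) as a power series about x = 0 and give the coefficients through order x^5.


Ansatz: y(x) = sum_{n>=0} a_n x^n, so y'(x) = sum_{n>=1} n a_n x^(n-1) and y''(x) = sum_{n>=2} n(n-1) a_n x^(n-2).
Substitute into P(x) y'' + Q(x) y' + R(x) y = 0 with P(x) = 1, Q(x) = -x - 2, R(x) = -x, and match powers of x.
Initial conditions: a_0 = 3, a_1 = 3.
Setting the coefficient of each power of x to zero and solving order by order (substituting the coefficients already found):
  x^0: 2 a_2 - 2 a_1 = 0  ->  2 a_2 = 2 a_1 = 6  ->  a_2 = 3
  x^1: 6 a_3 - 4 a_2 - a_1 - a_0 = 0  ->  6 a_3 = 4 a_2 + a_1 + a_0 = 18  ->  a_3 = 3
  x^2: 12 a_4 - 6 a_3 - 2 a_2 - a_1 = 0  ->  12 a_4 = 6 a_3 + 2 a_2 + a_1 = 27  ->  a_4 = 9/4
  x^3: 20 a_5 - 8 a_4 - 3 a_3 - a_2 = 0  ->  20 a_5 = 8 a_4 + 3 a_3 + a_2 = 30  ->  a_5 = 3/2
Truncated series: y(x) = 3 + 3 x + 3 x^2 + 3 x^3 + (9/4) x^4 + (3/2) x^5 + O(x^6).

a_0 = 3; a_1 = 3; a_2 = 3; a_3 = 3; a_4 = 9/4; a_5 = 3/2


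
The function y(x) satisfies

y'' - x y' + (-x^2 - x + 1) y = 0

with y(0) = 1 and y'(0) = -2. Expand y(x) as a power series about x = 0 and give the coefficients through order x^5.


Ansatz: y(x) = sum_{n>=0} a_n x^n, so y'(x) = sum_{n>=1} n a_n x^(n-1) and y''(x) = sum_{n>=2} n(n-1) a_n x^(n-2).
Substitute into P(x) y'' + Q(x) y' + R(x) y = 0 with P(x) = 1, Q(x) = -x, R(x) = -x^2 - x + 1, and match powers of x.
Initial conditions: a_0 = 1, a_1 = -2.
Setting the coefficient of each power of x to zero and solving order by order (substituting the coefficients already found):
  x^0: 2 a_2 + a_0 = 0  ->  2 a_2 = -a_0 = -1  ->  a_2 = -1/2
  x^1: 6 a_3 - a_0 = 0  ->  6 a_3 = a_0 = 1  ->  a_3 = 1/6
  x^2: 12 a_4 - a_2 - a_1 - a_0 = 0  ->  12 a_4 = a_2 + a_1 + a_0 = -3/2  ->  a_4 = -1/8
  x^3: 20 a_5 - 2 a_3 - a_2 - a_1 = 0  ->  20 a_5 = 2 a_3 + a_2 + a_1 = -13/6  ->  a_5 = -13/120
Truncated series: y(x) = 1 - 2 x - (1/2) x^2 + (1/6) x^3 - (1/8) x^4 - (13/120) x^5 + O(x^6).

a_0 = 1; a_1 = -2; a_2 = -1/2; a_3 = 1/6; a_4 = -1/8; a_5 = -13/120
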